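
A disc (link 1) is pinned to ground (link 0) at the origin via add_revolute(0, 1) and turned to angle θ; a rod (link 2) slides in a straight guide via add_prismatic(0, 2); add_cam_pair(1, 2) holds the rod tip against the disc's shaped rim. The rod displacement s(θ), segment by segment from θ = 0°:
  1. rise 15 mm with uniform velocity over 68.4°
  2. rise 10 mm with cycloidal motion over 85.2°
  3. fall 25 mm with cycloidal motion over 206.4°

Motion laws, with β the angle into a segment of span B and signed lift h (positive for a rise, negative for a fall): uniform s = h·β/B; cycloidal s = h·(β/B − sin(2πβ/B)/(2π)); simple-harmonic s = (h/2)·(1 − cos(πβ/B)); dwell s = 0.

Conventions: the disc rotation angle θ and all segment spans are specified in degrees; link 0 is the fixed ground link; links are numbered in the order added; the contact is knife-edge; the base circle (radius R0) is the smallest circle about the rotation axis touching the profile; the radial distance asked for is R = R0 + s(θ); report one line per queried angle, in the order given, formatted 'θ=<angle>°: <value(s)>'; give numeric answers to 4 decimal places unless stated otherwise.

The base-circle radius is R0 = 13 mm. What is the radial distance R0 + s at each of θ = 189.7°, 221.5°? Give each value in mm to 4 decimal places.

segment 1 (0° to 68.4°, uniform, h = 15) is passed completely: s = 0.0000 + (15) = 15.0000
segment 2 (68.4° to 153.6°, cycloidal, h = 10) is passed completely: s = 15.0000 + (10) = 25.0000
θ = 189.7° falls in segment 3 (153.6° to 360°, cycloidal, h = -25): β = 189.7 − 153.6 = 36.1°, B = 206.4°; Δs = -25·(0.1749 − sin(2π·0.1749)/(2π)) = -0.8285; s = 25.0000 − 0.8285 = 24.1715
θ = 221.5° falls in segment 3 (153.6° to 360°, cycloidal, h = -25): β = 221.5 − 153.6 = 67.9°, B = 206.4°; Δs = -25·(0.3290 − sin(2π·0.3290)/(2π)) = -4.7253; s = 25.0000 − 4.7253 = 20.2747
θ=189.7°: R = R0 + s = 13 + 24.1715 = 37.1715
θ=221.5°: R = R0 + s = 13 + 20.2747 = 33.2747

θ=189.7°: 37.1715
θ=221.5°: 33.2747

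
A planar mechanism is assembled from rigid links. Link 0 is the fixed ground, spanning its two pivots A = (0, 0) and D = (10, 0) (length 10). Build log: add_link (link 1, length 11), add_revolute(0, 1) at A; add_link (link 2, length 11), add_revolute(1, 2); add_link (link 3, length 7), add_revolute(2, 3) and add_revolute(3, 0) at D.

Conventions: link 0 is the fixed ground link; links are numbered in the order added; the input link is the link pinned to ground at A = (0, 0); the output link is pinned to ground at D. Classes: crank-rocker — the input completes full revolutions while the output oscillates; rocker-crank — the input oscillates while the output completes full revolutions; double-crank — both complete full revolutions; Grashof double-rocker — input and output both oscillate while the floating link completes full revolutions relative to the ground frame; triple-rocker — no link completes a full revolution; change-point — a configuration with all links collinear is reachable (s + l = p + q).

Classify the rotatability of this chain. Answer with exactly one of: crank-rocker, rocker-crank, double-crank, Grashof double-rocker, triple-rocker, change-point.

lengths: ground=10, input=11, coupler=11, output=7
sorted: s=7 (shortest), l=11 (longest), p+q=21
s + l = 18 vs p + q = 21
s + l < p + q (Grashof) with shortest = output link → rocker-crank

rocker-crank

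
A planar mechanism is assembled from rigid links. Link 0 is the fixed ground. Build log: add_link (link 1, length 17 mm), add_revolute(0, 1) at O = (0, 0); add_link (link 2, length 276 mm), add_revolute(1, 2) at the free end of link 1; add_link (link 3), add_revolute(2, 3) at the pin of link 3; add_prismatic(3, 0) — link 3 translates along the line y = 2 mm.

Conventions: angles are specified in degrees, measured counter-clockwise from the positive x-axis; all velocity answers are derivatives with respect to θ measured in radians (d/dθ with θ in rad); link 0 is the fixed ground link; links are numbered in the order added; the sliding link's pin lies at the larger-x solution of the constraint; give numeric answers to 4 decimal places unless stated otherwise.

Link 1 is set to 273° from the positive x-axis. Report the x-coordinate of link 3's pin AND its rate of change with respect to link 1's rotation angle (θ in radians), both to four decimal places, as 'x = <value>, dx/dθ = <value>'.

geometry: r = 17 mm, L = 276 mm, e = 2 mm
crank pin P = (r cos θ, r sin θ) = (0.889711, -16.976702)
h = r sin θ − e = -16.976702 − 2 = -18.976702
x = r cos θ + √(L² − h²) = 0.889711 + 275.346845 = 276.236556
dx/dθ = −r sin θ − h·r cos θ/√(L² − h²) (θ in radians; h = -18.976702) = 17.038020

x = 276.2366, dx/dθ = 17.0380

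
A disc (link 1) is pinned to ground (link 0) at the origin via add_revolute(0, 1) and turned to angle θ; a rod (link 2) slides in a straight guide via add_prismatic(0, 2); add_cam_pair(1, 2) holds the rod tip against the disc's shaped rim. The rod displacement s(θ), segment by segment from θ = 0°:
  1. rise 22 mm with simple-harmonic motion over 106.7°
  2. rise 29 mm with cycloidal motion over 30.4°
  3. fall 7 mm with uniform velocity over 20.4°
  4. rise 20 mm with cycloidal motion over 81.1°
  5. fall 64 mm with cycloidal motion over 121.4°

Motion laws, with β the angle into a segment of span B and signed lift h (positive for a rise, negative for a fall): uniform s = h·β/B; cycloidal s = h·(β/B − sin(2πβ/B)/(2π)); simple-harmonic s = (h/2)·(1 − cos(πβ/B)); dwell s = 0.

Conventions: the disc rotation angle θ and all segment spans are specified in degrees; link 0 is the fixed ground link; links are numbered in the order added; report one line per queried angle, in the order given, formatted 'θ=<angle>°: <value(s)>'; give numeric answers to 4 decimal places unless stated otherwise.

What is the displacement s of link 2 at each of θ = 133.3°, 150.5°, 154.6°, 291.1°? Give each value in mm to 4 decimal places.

segment 1 (0° to 106.7°, simple-harmonic, h = 22) is passed completely: s = 0.0000 + (22) = 22.0000
θ = 133.3° falls in segment 2 (106.7° to 137.1°, cycloidal, h = 29): β = 133.3 − 106.7 = 26.6°, B = 30.4°; Δs = 29·(0.8750 − sin(2π·0.8750)/(2π)) = 28.6386; s = 22.0000 + 28.6386 = 50.6386
segment 2 (106.7° to 137.1°, cycloidal, h = 29) is passed completely: s = 22.0000 + (29) = 51.0000
θ = 150.5° falls in segment 3 (137.1° to 157.5°, uniform, h = -7): β = 150.5 − 137.1 = 13.4°, B = 20.4°; Δs = -7·13.4/20.4 = -4.5980; s = 51.0000 − 4.5980 = 46.4020
θ = 154.6° falls in segment 3 (137.1° to 157.5°, uniform, h = -7): β = 154.6 − 137.1 = 17.5°, B = 20.4°; Δs = -7·17.5/20.4 = -6.0049; s = 51.0000 − 6.0049 = 44.9951
segment 3 (137.1° to 157.5°, uniform, h = -7) is passed completely: s = 51.0000 + (-7) = 44.0000
segment 4 (157.5° to 238.6°, cycloidal, h = 20) is passed completely: s = 44.0000 + (20) = 64.0000
θ = 291.1° falls in segment 5 (238.6° to 360°, cycloidal, h = -64): β = 291.1 − 238.6 = 52.5°, B = 121.4°; Δs = -64·(0.4325 − sin(2π·0.4325)/(2π)) = -23.4828; s = 64.0000 − 23.4828 = 40.5172

θ=133.3°: 50.6386
θ=150.5°: 46.4020
θ=154.6°: 44.9951
θ=291.1°: 40.5172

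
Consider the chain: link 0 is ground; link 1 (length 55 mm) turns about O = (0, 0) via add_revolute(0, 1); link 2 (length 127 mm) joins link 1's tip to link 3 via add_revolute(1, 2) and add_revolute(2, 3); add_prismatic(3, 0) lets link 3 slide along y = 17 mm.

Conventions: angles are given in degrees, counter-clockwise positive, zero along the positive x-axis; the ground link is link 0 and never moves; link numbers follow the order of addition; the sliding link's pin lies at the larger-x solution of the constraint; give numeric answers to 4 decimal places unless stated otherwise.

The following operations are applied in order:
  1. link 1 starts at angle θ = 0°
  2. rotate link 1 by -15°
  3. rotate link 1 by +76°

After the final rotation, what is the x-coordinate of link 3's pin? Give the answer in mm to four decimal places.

geometry: r = 55 mm, L = 127 mm, e = 17 mm; θ starts at 0°
rotate link 1 by -15°: θ ← 0° -15° = -15°
rotate link 1 by +76°: θ ← -15° +76° = 61°
crank pin P = (r cos θ, r sin θ) = (26.664529, 48.104084)
h = r sin θ − e = 48.104084 − 17 = 31.104084
x = r cos θ + √(L² − h²) = 26.664529 + 123.132189 = 149.796718

149.7967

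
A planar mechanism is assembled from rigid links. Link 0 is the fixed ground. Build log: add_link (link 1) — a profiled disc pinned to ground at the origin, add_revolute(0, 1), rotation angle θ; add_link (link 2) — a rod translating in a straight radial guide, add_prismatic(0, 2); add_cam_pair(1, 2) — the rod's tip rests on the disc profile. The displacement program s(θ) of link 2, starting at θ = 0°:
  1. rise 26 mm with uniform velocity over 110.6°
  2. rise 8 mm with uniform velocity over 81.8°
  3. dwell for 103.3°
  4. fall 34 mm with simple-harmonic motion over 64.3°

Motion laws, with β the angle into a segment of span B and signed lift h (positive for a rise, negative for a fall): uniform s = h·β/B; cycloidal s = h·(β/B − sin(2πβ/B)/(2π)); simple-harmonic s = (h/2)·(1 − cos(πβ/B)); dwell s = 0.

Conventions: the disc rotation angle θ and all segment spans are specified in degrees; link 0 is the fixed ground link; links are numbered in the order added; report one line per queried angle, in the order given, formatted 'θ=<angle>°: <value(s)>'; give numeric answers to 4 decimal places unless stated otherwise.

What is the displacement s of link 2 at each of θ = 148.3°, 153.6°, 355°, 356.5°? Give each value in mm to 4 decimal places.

seg 1 [0°–110.6°] uniform, h=26: full span → s += 26 → s = 26.0000
seg 2 [110.6°–192.4°] uniform, h=8: θ=148.3° here. β=37.7, B=81.8. 8·37.7/81.8 = 3.6870 → s = 29.6870
seg 2 [110.6°–192.4°] uniform, h=8: θ=153.6° here. β=43, B=81.8. 8·43/81.8 = 4.2054 → s = 30.2054
seg 2 [110.6°–192.4°] uniform, h=8: full span → s += 8 → s = 34.0000
seg 3 [192.4°–295.7°] dwell: s stays 34.0000
seg 4 [295.7°–360°] simple-harmonic, h=-34: θ=355° here. β=59.3, B=64.3. -34/2·(1 − cos(π·0.9222)) = -33.4953 → s = 0.5047
seg 4 [295.7°–360°] simple-harmonic, h=-34: θ=356.5° here. β=60.8, B=64.3. -34/2·(1 − cos(π·0.9456)) = -33.7520 → s = 0.2480

θ=148.3°: 29.6870
θ=153.6°: 30.2054
θ=355°: 0.5047
θ=356.5°: 0.2480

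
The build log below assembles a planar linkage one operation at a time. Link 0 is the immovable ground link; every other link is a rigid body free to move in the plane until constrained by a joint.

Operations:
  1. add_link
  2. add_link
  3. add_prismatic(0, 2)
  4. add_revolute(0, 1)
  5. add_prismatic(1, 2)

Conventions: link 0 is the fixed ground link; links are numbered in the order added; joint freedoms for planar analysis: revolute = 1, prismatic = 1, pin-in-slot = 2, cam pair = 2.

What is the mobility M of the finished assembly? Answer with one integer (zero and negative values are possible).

link 0 = ground. State L|J1|J2 = 1|0|0
+link1  2|0|0
+link2  3|0|0
P(0,2) f=1→J1  3|1|0
R(0,1) f=1→J1  3|2|0
P(1,2) f=1→J1  3|3|0
M = 3(3−1)−2·3−0 = 6−6−0 = 0

M = 0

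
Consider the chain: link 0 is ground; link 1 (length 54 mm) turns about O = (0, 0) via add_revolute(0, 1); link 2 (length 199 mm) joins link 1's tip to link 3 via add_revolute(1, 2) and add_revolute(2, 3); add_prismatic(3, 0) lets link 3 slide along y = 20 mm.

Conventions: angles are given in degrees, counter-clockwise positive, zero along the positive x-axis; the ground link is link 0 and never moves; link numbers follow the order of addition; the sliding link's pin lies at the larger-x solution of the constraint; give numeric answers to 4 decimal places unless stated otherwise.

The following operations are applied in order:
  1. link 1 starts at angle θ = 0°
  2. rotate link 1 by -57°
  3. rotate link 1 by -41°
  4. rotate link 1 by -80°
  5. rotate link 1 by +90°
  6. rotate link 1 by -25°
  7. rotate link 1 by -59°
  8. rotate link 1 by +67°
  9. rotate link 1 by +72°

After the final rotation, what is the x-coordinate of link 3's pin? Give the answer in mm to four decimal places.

geometry: r = 54 mm, L = 199 mm, e = 20 mm; θ starts at 0°
rotate link 1 by -57°: θ ← 0° -57° = -57°
rotate link 1 by -41°: θ ← -57° -41° = -98°
rotate link 1 by -80°: θ ← -98° -80° = -178°
rotate link 1 by +90°: θ ← -178° +90° = -88°
rotate link 1 by -25°: θ ← -88° -25° = -113°
rotate link 1 by -59°: θ ← -113° -59° = -172°
rotate link 1 by +67°: θ ← -172° +67° = -105°
rotate link 1 by +72°: θ ← -105° +72° = -33°
crank pin P = (r cos θ, r sin θ) = (45.288211, -29.410508)
h = r sin θ − e = -29.410508 − 20 = -49.410508
x = r cos θ + √(L² − h²) = 45.288211 + 192.768259 = 238.056470

238.0565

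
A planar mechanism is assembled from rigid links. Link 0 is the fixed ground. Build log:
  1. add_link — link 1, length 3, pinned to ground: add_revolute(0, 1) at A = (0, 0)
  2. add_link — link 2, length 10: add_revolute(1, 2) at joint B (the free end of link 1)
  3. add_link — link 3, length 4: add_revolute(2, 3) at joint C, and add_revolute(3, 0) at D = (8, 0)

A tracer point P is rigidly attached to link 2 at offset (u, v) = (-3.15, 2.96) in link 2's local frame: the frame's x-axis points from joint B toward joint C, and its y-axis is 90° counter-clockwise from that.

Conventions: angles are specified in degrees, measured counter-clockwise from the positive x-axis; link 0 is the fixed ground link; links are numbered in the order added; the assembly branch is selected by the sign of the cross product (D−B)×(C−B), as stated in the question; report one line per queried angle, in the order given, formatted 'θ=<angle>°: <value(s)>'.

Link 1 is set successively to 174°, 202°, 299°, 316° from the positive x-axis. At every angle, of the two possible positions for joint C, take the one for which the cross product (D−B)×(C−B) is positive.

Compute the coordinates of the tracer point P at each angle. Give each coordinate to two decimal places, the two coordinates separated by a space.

A=(0,0), D=(8.00,0)
θ=174°: B = A + 3.00·(cos174°, sin174°) = (-2.9836, 0.3136)
θ=174°: |BD| = 10.9880
θ=174°: circle(B,10.00) ∩ circle(D,4.00): a=9.3164, h=3.6339
θ=174°:   candidates: C₊=(6.4327,3.6802) cross=39.930; C₋=(6.2253,-3.5847) cross=-39.930
θ=174°:   branch + wants cross > 0 → take C=(6.4327,3.6802) (cross=39.930)
θ=174°: ex = (C−B)/|BC| = (0.9416,0.3367); ey = (-0.3367,0.9416)
θ=174°: P = B + -3.15·ex + 2.96·ey = (-6.9462,2.0403)
θ=202°: B = A + 3.00·(cos202°, sin202°) = (-2.7816, -1.1238)
θ=202°: |BD| = 10.8400
θ=202°: circle(B,10.00) ∩ circle(D,4.00): a=9.2945, h=3.6894
θ=202°:   candidates: C₊=(6.0804,3.5093) cross=39.993; C₋=(6.8454,-3.8297) cross=-39.993
θ=202°:   branch + wants cross > 0 → take C=(6.0804,3.5093) (cross=39.993)
θ=202°: ex = (C−B)/|BC| = (0.8862,0.4633); ey = (-0.4633,0.8862)
θ=202°: P = B + -3.15·ex + 2.96·ey = (-6.9445,0.0399)
θ=299°: B = A + 3.00·(cos299°, sin299°) = (1.4544, -2.6239)
θ=299°: |BD| = 7.0519
θ=299°: circle(B,10.00) ∩ circle(D,4.00): a=9.4818, h=3.1774
θ=299°:   candidates: C₊=(9.0732,3.8533) cross=22.406; C₋=(11.4377,-2.0451) cross=-22.406
θ=299°:   branch + wants cross > 0 → take C=(9.0732,3.8533) (cross=22.406)
θ=299°: ex = (C−B)/|BC| = (0.7619,0.6477); ey = (-0.6477,0.7619)
θ=299°: P = B + -3.15·ex + 2.96·ey = (-2.8627,-2.4090)
θ=316°: B = A + 3.00·(cos316°, sin316°) = (2.1580, -2.0840)
θ=316°: |BD| = 6.2026
θ=316°: circle(B,10.00) ∩ circle(D,4.00): a=9.8727, h=1.5907
θ=316°:   candidates: C₊=(10.9223,2.7313) cross=9.866; C₋=(11.9912,-0.2651) cross=-9.866
θ=316°:   branch + wants cross > 0 → take C=(10.9223,2.7313) (cross=9.866)
θ=316°: ex = (C−B)/|BC| = (0.8764,0.4815); ey = (-0.4815,0.8764)
θ=316°: P = B + -3.15·ex + 2.96·ey = (-2.0281,-1.0065)

θ=174°: -6.95 2.04
θ=202°: -6.94 0.04
θ=299°: -2.86 -2.41
θ=316°: -2.03 -1.01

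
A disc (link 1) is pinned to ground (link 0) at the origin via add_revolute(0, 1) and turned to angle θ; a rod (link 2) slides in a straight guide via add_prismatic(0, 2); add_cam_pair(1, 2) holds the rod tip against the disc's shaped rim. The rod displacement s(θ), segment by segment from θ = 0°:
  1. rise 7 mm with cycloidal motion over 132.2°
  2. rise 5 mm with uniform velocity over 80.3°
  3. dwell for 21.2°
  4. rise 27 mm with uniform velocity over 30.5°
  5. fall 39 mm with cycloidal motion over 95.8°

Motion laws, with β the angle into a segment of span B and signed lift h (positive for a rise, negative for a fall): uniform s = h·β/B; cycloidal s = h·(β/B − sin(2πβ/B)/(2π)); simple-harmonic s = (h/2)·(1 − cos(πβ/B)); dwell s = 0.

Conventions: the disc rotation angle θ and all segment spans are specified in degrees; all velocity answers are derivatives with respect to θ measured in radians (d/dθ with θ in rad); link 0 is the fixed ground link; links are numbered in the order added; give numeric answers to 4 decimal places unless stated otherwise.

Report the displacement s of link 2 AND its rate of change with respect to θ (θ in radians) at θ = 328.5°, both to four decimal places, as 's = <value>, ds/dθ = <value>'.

segment 1 (0° to 132.2°, cycloidal, h = 7) is passed completely: s = 0.0000 + (7) = 7.0000
segment 2 (132.2° to 212.5°, uniform, h = 5) is passed completely: s = 7.0000 + (5) = 12.0000
segment 3 (212.5° to 233.7°, dwell): s unchanged at 12.0000
segment 4 (233.7° to 264.2°, uniform, h = 27) is passed completely: s = 12.0000 + (27) = 39.0000
θ = 328.5° falls in segment 5 (264.2° to 360°, cycloidal, h = -39): β = 328.5 − 264.2 = 64.3°, B = 95.8°; Δs = -39·(0.6712 − sin(2π·0.6712)/(2π)) = -31.6379; s = 39.0000 − 31.6379 = 7.3621
velocity in seg [264.2°–360°] (cycloidal), θ in radians: β = 64.3° = 1.1222 rad, B = 95.8° = 1.6720 rad; ds/dθ = (h/B)(1 − cos(2πβ/B)) = ((-39)/1.6720)(1 − cos(2π·0.6712)) = -34.408772 mm/rad

s = 7.3621, ds/dθ = -34.4088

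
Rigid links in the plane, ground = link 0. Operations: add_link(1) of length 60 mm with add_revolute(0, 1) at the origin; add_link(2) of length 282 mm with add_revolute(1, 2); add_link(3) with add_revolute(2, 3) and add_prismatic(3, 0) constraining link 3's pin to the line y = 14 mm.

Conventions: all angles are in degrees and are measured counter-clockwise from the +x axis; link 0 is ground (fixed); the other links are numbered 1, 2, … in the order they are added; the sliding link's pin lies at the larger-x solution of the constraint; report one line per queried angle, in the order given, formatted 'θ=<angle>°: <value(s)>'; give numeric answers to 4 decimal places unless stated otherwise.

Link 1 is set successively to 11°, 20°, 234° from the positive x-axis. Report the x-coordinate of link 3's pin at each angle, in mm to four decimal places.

geometry: r = 60 mm, L = 282 mm, e = 14 mm
θ=11°: crank pin P = (r cos θ, r sin θ) = (58.897631, 11.448540)
θ=11°: h = r sin θ − e = 11.448540 − 14 = -2.551460
θ=11°: x = r cos θ + √(L² − h²) = 58.897631 + 281.988457 = 340.886088
θ=20°: crank pin P = (r cos θ, r sin θ) = (56.381557, 20.521209)
θ=20°: h = r sin θ − e = 20.521209 − 14 = 6.521209
θ=20°: x = r cos θ + √(L² − h²) = 56.381557 + 281.924589 = 338.306146
θ=234°: crank pin P = (r cos θ, r sin θ) = (-35.267115, -48.541020)
θ=234°: h = r sin θ − e = -48.541020 − 14 = -62.541020
θ=234°: x = r cos θ + √(L² − h²) = -35.267115 + 274.977492 = 239.710376

θ=11°: 340.8861
θ=20°: 338.3061
θ=234°: 239.7104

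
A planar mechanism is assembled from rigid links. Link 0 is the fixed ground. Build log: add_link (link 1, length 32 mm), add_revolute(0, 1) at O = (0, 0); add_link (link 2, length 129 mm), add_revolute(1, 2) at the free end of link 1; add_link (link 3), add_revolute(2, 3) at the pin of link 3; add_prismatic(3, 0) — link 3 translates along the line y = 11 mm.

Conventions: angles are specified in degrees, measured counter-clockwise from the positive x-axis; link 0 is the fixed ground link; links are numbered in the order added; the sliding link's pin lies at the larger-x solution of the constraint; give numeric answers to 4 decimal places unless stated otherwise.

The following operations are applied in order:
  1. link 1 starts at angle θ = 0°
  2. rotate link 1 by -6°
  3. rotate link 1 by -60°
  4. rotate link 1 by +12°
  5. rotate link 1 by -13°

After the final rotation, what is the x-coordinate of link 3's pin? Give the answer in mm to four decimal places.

geometry: r = 32 mm, L = 129 mm, e = 11 mm; θ starts at 0°
rotate link 1 by -6°: θ ← 0° -6° = -6°
rotate link 1 by -60°: θ ← -6° -60° = -66°
rotate link 1 by +12°: θ ← -66° +12° = -54°
rotate link 1 by -13°: θ ← -54° -13° = -67°
crank pin P = (r cos θ, r sin θ) = (12.503396, -29.456155)
h = r sin θ − e = -29.456155 − 11 = -40.456155
x = r cos θ + √(L² − h²) = 12.503396 + 122.492039 = 134.995435

134.9954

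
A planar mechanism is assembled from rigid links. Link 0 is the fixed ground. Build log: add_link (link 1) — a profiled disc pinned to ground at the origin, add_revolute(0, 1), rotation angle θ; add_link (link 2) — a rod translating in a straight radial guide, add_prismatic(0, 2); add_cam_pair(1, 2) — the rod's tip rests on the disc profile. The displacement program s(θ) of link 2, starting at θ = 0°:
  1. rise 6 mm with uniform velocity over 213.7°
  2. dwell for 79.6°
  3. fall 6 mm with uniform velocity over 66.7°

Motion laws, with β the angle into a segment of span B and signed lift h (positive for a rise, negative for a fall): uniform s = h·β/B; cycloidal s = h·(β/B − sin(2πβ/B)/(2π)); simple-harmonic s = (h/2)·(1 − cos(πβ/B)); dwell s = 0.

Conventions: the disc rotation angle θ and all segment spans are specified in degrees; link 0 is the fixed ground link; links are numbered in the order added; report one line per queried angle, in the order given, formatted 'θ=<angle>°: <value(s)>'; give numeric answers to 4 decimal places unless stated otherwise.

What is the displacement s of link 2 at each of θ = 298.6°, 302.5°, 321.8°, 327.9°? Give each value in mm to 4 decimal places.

seg 1 [0°–213.7°] uniform, h=6: full span → s += 6 → s = 6.0000
seg 2 [213.7°–293.3°] dwell: s stays 6.0000
seg 3 [293.3°–360°] uniform, h=-6: θ=298.6° here. β=5.3, B=66.7. -6·5.3/66.7 = -0.4768 → s = 5.5232
seg 3 [293.3°–360°] uniform, h=-6: θ=302.5° here. β=9.2, B=66.7. -6·9.2/66.7 = -0.8276 → s = 5.1724
seg 3 [293.3°–360°] uniform, h=-6: θ=321.8° here. β=28.5, B=66.7. -6·28.5/66.7 = -2.5637 → s = 3.4363
seg 3 [293.3°–360°] uniform, h=-6: θ=327.9° here. β=34.6, B=66.7. -6·34.6/66.7 = -3.1124 → s = 2.8876

θ=298.6°: 5.5232
θ=302.5°: 5.1724
θ=321.8°: 3.4363
θ=327.9°: 2.8876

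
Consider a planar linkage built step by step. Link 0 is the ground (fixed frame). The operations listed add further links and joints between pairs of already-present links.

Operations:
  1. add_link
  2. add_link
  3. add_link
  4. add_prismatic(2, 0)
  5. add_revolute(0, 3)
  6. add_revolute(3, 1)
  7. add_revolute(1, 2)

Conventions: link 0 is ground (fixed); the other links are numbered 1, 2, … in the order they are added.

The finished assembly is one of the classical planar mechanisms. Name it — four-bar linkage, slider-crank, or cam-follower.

links: 4 (incl. ground); joints: 3 revolute, 1 prismatic, 0 higher (cam) pair, forming one closed loop
4 links, 3 revolutes + 1 prismatic in one loop → slider-crank

slider-crank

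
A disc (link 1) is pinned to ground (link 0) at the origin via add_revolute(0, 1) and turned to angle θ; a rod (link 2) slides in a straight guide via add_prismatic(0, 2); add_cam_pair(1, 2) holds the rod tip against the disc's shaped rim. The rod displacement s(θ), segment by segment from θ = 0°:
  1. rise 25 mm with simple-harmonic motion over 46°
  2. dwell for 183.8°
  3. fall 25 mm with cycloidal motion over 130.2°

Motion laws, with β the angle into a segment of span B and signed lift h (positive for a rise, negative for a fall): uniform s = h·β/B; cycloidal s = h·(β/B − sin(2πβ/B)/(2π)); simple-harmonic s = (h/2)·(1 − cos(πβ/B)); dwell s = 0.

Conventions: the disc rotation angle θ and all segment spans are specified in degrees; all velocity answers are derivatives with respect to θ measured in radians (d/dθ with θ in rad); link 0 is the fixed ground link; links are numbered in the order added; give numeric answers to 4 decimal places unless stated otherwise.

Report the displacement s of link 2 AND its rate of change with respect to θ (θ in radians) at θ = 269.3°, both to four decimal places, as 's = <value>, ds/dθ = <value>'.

segment 1 (0° to 46°, simple-harmonic, h = 25) is passed completely: s = 0.0000 + (25) = 25.0000
segment 2 (46° to 229.8°, dwell): s unchanged at 25.0000
θ = 269.3° falls in segment 3 (229.8° to 360°, cycloidal, h = -25): β = 269.3 − 229.8 = 39.5°, B = 130.2°; Δs = -25·(0.3034 − sin(2π·0.3034)/(2π)) = -3.8273; s = 25.0000 − 3.8273 = 21.1727
velocity in seg [229.8°–360°] (cycloidal), θ in radians: β = 39.5° = 0.6894 rad, B = 130.2° = 2.2724 rad; ds/dθ = (h/B)(1 − cos(2πβ/B)) = ((-25)/2.2724)(1 − cos(2π·0.3034)) = -14.622526 mm/rad

s = 21.1727, ds/dθ = -14.6225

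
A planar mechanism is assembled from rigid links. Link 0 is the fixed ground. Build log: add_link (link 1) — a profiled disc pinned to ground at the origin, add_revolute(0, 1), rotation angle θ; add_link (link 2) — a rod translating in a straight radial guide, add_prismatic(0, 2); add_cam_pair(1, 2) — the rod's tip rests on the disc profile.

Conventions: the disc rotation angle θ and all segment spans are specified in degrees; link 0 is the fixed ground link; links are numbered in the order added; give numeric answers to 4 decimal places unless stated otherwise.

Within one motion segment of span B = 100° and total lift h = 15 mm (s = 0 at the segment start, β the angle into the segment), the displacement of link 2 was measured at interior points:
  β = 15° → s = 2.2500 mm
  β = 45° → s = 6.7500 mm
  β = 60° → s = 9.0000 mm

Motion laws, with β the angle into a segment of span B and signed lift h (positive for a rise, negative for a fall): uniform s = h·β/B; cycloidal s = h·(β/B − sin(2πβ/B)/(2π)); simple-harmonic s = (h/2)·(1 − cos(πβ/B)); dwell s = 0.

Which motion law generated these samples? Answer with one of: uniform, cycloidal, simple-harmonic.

candidates at β/B = r: uniform s = h·r (linear in β); cycloidal s = h·(r − sin(2πr)/(2π)); simple-harmonic s = (h/2)(1 − cos(πr))
β=15°: printed 2.2500 | uniform 2.2500, cycloidal 0.3186, simple-harmonic 0.8175
β=45°: printed 6.7500 | uniform 6.7500, cycloidal 6.0123, simple-harmonic 6.3267
β=60°: printed 9.0000 | uniform 9.0000, cycloidal 10.4032, simple-harmonic 9.8176
only one law matches every sample → uniform

uniform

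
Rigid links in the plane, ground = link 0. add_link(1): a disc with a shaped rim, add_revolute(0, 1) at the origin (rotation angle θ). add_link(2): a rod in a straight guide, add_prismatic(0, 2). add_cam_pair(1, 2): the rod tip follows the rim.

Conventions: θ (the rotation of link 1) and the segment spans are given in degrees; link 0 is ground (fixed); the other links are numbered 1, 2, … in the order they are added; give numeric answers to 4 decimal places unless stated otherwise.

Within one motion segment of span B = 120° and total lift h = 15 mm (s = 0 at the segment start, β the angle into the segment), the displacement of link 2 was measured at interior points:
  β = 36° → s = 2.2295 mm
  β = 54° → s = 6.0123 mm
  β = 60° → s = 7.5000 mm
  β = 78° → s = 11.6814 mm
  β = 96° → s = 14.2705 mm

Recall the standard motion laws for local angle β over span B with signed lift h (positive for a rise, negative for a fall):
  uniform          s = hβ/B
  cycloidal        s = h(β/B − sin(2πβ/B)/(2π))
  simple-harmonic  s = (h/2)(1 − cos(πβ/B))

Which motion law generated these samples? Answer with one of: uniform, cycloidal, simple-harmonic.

candidates at β/B = r: uniform s = h·r (linear in β); cycloidal s = h·(r − sin(2πr)/(2π)); simple-harmonic s = (h/2)(1 − cos(πr))
β=36°: printed 2.2295 | uniform 4.5000, cycloidal 2.2295, simple-harmonic 3.0916
β=54°: printed 6.0123 | uniform 6.7500, cycloidal 6.0123, simple-harmonic 6.3267
β=60°: printed 7.5000 | uniform 7.5000, cycloidal 7.5000, simple-harmonic 7.5000
β=78°: printed 11.6814 | uniform 9.7500, cycloidal 11.6814, simple-harmonic 10.9049
β=96°: printed 14.2705 | uniform 12.0000, cycloidal 14.2705, simple-harmonic 13.5676
only one law matches every sample → cycloidal

cycloidal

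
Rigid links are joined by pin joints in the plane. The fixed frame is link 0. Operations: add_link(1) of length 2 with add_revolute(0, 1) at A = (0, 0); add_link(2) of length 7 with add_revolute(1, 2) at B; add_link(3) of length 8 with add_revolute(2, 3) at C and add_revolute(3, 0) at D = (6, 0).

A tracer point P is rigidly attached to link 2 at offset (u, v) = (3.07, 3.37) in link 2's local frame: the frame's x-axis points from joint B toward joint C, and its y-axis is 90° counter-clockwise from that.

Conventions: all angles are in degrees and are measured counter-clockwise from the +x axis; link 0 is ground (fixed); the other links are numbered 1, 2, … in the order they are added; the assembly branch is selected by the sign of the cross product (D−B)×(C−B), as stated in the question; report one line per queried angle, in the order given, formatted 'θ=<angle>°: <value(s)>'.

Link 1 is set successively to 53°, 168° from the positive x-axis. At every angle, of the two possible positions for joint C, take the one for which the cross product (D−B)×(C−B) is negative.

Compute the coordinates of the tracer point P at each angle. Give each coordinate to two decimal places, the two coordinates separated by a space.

A=(0,0), D=(6.00,0)
θ=53°: B = A + 2.00·(cos53°, sin53°) = (1.2036, 1.5973)
θ=53°: |BD| = 5.0553
θ=53°: circle(B,7.00) ∩ circle(D,8.00): a=1.0441, h=6.9217
θ=53°:   candidates: C₊=(4.3812,7.8345) cross=34.992; C₋=(0.0073,-5.2997) cross=-34.992
θ=53°:   branch - wants cross < 0 → take C=(0.0073,-5.2997) (cross=-34.992)
θ=53°: ex = (C−B)/|BC| = (-0.1709,-0.9853); ey = (0.9853,-0.1709)
θ=53°: P = B + 3.07·ex + 3.37·ey = (3.9994,-2.0035)
θ=168°: B = A + 2.00·(cos168°, sin168°) = (-1.9563, 0.4158)
θ=168°: |BD| = 7.9672
θ=168°: circle(B,7.00) ∩ circle(D,8.00): a=3.0422, h=6.3044
θ=168°:   candidates: C₊=(1.4108,6.5528) cross=50.228; C₋=(0.7527,-6.0387) cross=-50.228
θ=168°:   branch - wants cross < 0 → take C=(0.7527,-6.0387) (cross=-50.228)
θ=168°: ex = (C−B)/|BC| = (0.3870,-0.9221); ey = (0.9221,0.3870)
θ=168°: P = B + 3.07·ex + 3.37·ey = (2.3392,-1.1108)

θ=53°: 4.00 -2.00
θ=168°: 2.34 -1.11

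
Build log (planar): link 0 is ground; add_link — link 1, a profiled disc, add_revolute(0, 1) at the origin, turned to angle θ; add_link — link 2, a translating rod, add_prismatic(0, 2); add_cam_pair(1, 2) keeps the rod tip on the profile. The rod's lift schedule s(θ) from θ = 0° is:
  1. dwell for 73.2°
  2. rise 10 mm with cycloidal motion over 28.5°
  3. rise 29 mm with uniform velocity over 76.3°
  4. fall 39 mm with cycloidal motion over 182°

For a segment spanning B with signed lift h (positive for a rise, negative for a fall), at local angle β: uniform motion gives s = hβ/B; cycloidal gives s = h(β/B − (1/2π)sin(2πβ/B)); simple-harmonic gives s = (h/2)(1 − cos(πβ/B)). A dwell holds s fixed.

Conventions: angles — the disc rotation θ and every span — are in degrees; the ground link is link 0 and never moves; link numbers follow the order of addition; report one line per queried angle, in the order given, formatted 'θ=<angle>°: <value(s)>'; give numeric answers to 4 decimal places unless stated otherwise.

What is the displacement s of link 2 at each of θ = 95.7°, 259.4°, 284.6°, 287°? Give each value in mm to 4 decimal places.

seg 1 [0°–73.2°] dwell: s stays 0.0000
seg 2 [73.2°–101.7°] cycloidal, h=10: θ=95.7° here. β=22.5, B=28.5. 10·(0.7895 − sin(2π·0.7895)/(2π)) = 9.4376 → s = 9.4376
seg 2 [73.2°–101.7°] cycloidal, h=10: full span → s += 10 → s = 10.0000
seg 3 [101.7°–178°] uniform, h=29: full span → s += 29 → s = 39.0000
seg 4 [178°–360°] cycloidal, h=-39: θ=259.4° here. β=81.4, B=182. -39·(0.4473 − sin(2π·0.4473)/(2π)) = -15.4232 → s = 23.5768
seg 4 [178°–360°] cycloidal, h=-39: θ=284.6° here. β=106.6, B=182. -39·(0.5857 − sin(2π·0.5857)/(2π)) = -26.0264 → s = 12.9736
seg 4 [178°–360°] cycloidal, h=-39: θ=287° here. β=109, B=182. -39·(0.5989 − sin(2π·0.5989)/(2π)) = -26.9708 → s = 12.0292

θ=95.7°: 9.4376
θ=259.4°: 23.5768
θ=284.6°: 12.9736
θ=287°: 12.0292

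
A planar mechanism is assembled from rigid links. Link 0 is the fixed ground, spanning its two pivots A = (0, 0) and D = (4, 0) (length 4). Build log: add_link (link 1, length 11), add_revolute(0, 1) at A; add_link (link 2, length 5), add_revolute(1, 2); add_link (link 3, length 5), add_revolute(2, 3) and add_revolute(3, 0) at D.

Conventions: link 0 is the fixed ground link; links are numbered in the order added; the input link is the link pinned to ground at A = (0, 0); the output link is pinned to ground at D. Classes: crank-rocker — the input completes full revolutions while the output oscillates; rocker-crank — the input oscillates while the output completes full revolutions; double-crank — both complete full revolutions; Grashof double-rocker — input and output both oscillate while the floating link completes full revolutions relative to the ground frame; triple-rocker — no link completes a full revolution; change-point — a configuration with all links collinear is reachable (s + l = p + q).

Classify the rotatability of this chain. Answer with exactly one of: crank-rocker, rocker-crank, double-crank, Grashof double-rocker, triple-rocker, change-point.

lengths: ground=4, input=11, coupler=5, output=5
sorted: s=4 (shortest), l=11 (longest), p+q=10
s + l = 15 vs p + q = 10
s + l > p + q → non-Grashof → no link fully rotates → triple-rocker

triple-rocker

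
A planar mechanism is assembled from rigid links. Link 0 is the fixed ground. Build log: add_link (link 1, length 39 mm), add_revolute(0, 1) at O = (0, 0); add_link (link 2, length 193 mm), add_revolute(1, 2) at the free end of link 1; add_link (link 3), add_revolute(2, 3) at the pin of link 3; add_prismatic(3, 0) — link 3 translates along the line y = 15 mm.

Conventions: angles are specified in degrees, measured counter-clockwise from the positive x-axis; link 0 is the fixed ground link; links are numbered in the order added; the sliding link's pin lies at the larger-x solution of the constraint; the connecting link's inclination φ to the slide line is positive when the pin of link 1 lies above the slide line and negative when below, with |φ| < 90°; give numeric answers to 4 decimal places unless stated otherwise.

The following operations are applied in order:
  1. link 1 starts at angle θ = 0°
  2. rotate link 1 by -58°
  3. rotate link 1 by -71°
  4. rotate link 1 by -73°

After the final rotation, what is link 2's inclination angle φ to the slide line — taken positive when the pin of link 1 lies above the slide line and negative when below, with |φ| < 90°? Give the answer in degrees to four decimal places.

geometry: r = 39 mm, L = 193 mm, e = 15 mm; θ starts at 0°
rotate link 1 by -58°: θ ← 0° -58° = -58°
rotate link 1 by -71°: θ ← -58° -71° = -129°
rotate link 1 by -73°: θ ← -129° -73° = -202°
h = r sin θ − e = 14.609657 − 15 = -0.390343
sin φ = h / L = -0.390343 / 193 = -0.00202250
φ = arcsin(-0.00202250) = -0.115881°

-0.1159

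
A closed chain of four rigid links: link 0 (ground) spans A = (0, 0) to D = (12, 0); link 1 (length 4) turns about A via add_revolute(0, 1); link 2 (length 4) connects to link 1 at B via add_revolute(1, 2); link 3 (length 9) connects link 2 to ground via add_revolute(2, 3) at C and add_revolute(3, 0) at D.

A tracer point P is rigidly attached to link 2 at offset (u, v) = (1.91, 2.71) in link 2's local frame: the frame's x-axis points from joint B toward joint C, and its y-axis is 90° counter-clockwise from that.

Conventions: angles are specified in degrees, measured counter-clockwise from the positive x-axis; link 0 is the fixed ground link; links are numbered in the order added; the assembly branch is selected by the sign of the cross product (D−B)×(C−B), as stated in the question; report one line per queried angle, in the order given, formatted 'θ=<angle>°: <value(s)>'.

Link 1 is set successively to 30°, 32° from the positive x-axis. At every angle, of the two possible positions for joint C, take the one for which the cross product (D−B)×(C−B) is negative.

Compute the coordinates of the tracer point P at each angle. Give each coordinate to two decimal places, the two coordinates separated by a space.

A=(0,0), D=(12.00,0)
θ=30°: B = A + 4.00·(cos30°, sin30°) = (3.4641, 2.0000)
θ=30°: |BD| = 8.7671
θ=30°: circle(B,4.00) ∩ circle(D,9.00): a=0.6765, h=3.9424
θ=30°:   candidates: C₊=(5.0221,5.6841) cross=34.563; C₋=(3.2234,-1.9928) cross=-34.563
θ=30°:   branch - wants cross < 0 → take C=(3.2234,-1.9928) (cross=-34.563)
θ=30°: ex = (C−B)/|BC| = (-0.0602,-0.9982); ey = (0.9982,-0.0602)
θ=30°: P = B + 1.91·ex + 2.71·ey = (6.0542,-0.0696)
θ=32°: B = A + 4.00·(cos32°, sin32°) = (3.3922, 2.1197)
θ=32°: |BD| = 8.8650
θ=32°: circle(B,4.00) ∩ circle(D,9.00): a=0.7664, h=3.9259
θ=32°:   candidates: C₊=(5.0750,5.7485) cross=34.803; C₋=(3.1976,-1.8756) cross=-34.803
θ=32°:   branch - wants cross < 0 → take C=(3.1976,-1.8756) (cross=-34.803)
θ=32°: ex = (C−B)/|BC| = (-0.0486,-0.9988); ey = (0.9988,-0.0486)
θ=32°: P = B + 1.91·ex + 2.71·ey = (6.0061,0.0801)

θ=30°: 6.05 -0.07
θ=32°: 6.01 0.08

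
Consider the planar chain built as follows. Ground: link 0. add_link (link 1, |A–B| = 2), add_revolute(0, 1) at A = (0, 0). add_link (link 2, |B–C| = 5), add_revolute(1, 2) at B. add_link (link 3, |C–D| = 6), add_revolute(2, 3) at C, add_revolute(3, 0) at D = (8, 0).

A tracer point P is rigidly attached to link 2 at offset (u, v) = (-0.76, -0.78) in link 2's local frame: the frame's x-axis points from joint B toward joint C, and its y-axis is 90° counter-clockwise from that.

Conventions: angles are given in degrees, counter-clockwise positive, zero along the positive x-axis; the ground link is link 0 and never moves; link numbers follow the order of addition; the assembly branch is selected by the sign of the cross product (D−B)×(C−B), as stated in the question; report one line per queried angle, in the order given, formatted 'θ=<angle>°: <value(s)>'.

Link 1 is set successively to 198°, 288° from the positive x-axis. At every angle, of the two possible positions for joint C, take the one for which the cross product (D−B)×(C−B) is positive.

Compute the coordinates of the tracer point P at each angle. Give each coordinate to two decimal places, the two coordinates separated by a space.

A=(0,0), D=(8.00,0)
θ=198°: B = A + 2.00·(cos198°, sin198°) = (-1.9021, -0.6180)
θ=198°: |BD| = 9.9214
θ=198°: circle(B,5.00) ∩ circle(D,6.00): a=4.4063, h=2.3631
θ=198°:   candidates: C₊=(2.3485,2.0150) cross=23.445; C₋=(2.6429,-2.7021) cross=-23.445
θ=198°:   branch + wants cross > 0 → take C=(2.3485,2.0150) (cross=23.445)
θ=198°: ex = (C−B)/|BC| = (0.8501,0.5266); ey = (-0.5266,0.8501)
θ=198°: P = B + -0.76·ex + -0.78·ey = (-2.1375,-1.6813)
θ=288°: B = A + 2.00·(cos288°, sin288°) = (0.6180, -1.9021)
θ=288°: |BD| = 7.6231
θ=288°: circle(B,5.00) ∩ circle(D,6.00): a=3.0901, h=3.9309
θ=288°:   candidates: C₊=(2.6295,2.6754) cross=29.965; C₋=(4.5912,-4.9376) cross=-29.965
θ=288°:   branch + wants cross > 0 → take C=(2.6295,2.6754) (cross=29.965)
θ=288°: ex = (C−B)/|BC| = (0.4023,0.9155); ey = (-0.9155,0.4023)
θ=288°: P = B + -0.76·ex + -0.78·ey = (1.0264,-2.9117)

θ=198°: -2.14 -1.68
θ=288°: 1.03 -2.91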